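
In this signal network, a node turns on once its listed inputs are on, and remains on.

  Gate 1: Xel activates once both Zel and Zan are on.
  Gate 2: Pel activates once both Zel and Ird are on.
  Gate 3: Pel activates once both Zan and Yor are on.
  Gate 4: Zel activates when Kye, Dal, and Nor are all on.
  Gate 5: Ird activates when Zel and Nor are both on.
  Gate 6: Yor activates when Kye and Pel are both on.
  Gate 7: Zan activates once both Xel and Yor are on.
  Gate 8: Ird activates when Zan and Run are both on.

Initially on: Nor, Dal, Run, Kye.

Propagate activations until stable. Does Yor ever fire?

Yes

Gate 4: Kye, Dal, and Nor on → Zel on.
Gate 5: Zel and Nor on → Ird on.
Gate 2: Zel and Ird on → Pel on.
Kye and Pel are on, so Yor activates (Gate 6).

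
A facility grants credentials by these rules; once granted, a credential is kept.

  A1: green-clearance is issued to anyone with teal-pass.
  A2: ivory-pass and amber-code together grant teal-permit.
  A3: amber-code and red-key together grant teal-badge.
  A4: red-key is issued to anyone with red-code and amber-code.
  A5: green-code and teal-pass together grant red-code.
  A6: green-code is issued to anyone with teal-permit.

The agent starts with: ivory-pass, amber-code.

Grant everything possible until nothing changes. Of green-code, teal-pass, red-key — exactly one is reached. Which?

Holding ivory-pass and amber-code grants teal-permit (A2).
Holding teal-permit grants green-code (A6).
No rule produces teal-pass, and it is not given. red-key would need red-code and amber-code (A4), but red-code is never granted.

green-code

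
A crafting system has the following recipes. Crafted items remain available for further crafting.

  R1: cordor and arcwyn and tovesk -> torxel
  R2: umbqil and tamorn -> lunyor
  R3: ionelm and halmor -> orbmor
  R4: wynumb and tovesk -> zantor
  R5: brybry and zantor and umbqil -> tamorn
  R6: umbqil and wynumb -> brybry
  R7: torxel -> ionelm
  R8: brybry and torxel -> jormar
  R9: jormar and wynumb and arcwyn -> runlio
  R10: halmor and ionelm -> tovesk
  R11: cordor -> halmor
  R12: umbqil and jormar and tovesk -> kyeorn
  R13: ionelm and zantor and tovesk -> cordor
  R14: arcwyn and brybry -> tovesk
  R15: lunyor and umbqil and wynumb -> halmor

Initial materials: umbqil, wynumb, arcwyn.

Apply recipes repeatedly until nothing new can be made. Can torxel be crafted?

torxel would need cordor, arcwyn, and tovesk (R1), but cordor is never obtained.

No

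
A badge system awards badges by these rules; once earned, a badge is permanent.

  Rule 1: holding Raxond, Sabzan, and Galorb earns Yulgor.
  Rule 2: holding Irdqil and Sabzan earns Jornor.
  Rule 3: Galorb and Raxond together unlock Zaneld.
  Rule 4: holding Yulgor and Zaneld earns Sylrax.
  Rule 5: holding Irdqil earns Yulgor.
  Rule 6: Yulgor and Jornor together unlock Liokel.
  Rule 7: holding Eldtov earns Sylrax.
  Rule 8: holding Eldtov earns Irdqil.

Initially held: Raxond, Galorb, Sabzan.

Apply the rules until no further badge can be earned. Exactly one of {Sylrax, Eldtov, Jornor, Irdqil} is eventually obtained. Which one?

Sylrax

With Galorb and Raxond, Zaneld is earned (Rule 3).
With Raxond, Sabzan, and Galorb, Yulgor is earned (Rule 1).
With Yulgor and Zaneld, Sylrax is earned (Rule 4).
Jornor would need Irdqil and Sabzan (Rule 2), but Irdqil is never earned. No rule produces Eldtov, and it is not given. Irdqil would need Eldtov (Rule 8), but Eldtov is never earned.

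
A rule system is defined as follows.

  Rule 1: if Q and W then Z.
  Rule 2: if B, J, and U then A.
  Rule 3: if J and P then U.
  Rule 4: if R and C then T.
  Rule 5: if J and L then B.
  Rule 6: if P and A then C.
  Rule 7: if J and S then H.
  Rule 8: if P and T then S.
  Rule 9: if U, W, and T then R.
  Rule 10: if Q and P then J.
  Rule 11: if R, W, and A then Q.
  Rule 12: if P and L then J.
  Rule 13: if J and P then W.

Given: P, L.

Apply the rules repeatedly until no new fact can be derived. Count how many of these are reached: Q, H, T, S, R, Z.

0

Q would need R, W, and A (Rule 11), but R is never established.
H would need J and S (Rule 7), but S is never established.
T would need R and C (Rule 4), but R is never established.
S would need P and T (Rule 8), but T is never established.
R would need U, W, and T (Rule 9), but T is never established.
Z would need Q and W (Rule 1), but Q is never established.
None of the 6 are reached.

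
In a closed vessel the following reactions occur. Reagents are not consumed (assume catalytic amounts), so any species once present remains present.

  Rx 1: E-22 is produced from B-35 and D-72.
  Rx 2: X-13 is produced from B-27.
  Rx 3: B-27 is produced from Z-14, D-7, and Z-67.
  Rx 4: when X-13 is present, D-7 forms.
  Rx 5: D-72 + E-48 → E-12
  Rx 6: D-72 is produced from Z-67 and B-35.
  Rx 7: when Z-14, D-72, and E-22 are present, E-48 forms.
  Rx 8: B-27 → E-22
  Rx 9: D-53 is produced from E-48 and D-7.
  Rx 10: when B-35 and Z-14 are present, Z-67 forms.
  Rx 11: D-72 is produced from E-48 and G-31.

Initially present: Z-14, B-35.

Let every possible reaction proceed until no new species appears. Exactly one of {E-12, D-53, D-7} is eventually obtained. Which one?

B-35 and Z-14 present → Z-67 forms (Rx 10).
Z-67 and B-35 present → D-72 forms (Rx 6).
B-35 and D-72 present → E-22 forms (Rx 1).
Z-14, D-72, and E-22 present → E-48 forms (Rx 7).
D-72 and E-48 present → E-12 forms (Rx 5).
D-53 would need E-48 and D-7 (Rx 9), but D-7 never forms. D-7 would need X-13 (Rx 4), but X-13 never forms.

E-12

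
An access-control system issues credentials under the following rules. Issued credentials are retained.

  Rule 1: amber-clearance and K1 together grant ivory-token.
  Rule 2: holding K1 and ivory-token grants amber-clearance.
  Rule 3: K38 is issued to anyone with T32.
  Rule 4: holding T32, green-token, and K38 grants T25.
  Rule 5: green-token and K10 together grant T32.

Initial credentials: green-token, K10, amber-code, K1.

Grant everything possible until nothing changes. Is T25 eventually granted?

Holding green-token and K10 grants T32 (Rule 5).
Holding T32 grants K38 (Rule 3).
Holding T32, green-token, and K38 grants T25 (Rule 4).

Yes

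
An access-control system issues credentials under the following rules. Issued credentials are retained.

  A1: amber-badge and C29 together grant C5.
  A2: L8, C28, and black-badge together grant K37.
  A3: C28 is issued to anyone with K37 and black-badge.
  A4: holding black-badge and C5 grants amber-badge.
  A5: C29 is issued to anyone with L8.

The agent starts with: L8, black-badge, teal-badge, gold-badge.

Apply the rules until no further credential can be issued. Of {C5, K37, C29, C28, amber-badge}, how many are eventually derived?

1

Holding L8 grants C29 (A5).
C5 would need amber-badge and C29 (A1), but amber-badge is never granted.
K37 would need L8, C28, and black-badge (A2), but C28 is never granted.
C29: reached.
C28 would need K37 and black-badge (A3), but K37 is never granted.
amber-badge would need black-badge and C5 (A4), but C5 is never granted.
Reached: C29 — 1 of the 5.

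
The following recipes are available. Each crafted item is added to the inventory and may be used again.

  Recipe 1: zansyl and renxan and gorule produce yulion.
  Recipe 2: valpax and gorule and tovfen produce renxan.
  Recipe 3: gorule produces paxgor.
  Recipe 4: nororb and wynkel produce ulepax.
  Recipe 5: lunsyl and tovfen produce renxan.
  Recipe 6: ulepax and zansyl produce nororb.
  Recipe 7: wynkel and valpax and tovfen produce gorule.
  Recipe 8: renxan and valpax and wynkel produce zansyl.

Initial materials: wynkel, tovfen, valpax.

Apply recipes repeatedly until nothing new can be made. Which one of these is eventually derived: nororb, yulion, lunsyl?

yulion

wynkel and valpax and tovfen → gorule (Recipe 7).
valpax and gorule and tovfen → renxan (Recipe 2).
Using Recipe 8, renxan, valpax, and wynkel make zansyl.
Using Recipe 1, zansyl, renxan, and gorule make yulion.
No rule produces lunsyl, and it is not given. nororb would need ulepax and zansyl (Recipe 6), but ulepax is never obtained.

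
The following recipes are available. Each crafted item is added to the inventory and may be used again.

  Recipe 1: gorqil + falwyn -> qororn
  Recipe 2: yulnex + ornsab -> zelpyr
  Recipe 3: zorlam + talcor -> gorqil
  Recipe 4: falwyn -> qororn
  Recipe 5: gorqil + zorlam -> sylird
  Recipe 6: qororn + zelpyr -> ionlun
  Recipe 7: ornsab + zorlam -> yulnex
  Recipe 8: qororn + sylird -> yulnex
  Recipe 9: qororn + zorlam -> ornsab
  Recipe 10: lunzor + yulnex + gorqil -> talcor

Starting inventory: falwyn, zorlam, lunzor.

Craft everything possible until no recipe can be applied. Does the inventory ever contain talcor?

No

talcor would need lunzor, yulnex, and gorqil (Recipe 10), but gorqil is never obtained.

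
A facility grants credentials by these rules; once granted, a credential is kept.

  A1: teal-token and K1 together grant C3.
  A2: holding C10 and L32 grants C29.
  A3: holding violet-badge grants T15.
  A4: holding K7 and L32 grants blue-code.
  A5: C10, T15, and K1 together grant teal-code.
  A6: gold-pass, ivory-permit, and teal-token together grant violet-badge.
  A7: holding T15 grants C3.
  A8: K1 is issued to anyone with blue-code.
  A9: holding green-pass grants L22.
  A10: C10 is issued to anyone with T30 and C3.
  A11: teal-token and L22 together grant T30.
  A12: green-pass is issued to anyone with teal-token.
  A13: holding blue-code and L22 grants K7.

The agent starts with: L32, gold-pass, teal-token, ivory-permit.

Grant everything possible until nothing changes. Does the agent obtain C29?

Yes

Holding gold-pass, ivory-permit, and teal-token grants violet-badge (A6).
Holding teal-token grants green-pass (A12).
Holding green-pass grants L22 (A9).
Holding violet-badge grants T15 (A3).
Holding teal-token and L22 grants T30 (A11).
Holding T15 grants C3 (A7).
Holding T30 and C3 grants C10 (A10).
Holding C10 and L32 grants C29 (A2).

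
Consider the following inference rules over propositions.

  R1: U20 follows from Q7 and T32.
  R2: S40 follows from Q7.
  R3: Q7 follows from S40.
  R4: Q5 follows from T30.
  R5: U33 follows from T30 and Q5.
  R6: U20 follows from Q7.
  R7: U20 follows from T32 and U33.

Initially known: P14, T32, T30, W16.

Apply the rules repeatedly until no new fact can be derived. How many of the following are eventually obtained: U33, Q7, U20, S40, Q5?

3

From T30, R4 gives Q5.
From T30 and Q5, R5 gives U33.
From T32 and U33, R7 gives U20.
U33: reached.
Q7 would need S40 (R3), but S40 is never established.
U20: reached.
S40 would need Q7 (R2), but Q7 is never established.
Q5: reached.
Reached: U33, U20, and Q5 — 3 of the 5.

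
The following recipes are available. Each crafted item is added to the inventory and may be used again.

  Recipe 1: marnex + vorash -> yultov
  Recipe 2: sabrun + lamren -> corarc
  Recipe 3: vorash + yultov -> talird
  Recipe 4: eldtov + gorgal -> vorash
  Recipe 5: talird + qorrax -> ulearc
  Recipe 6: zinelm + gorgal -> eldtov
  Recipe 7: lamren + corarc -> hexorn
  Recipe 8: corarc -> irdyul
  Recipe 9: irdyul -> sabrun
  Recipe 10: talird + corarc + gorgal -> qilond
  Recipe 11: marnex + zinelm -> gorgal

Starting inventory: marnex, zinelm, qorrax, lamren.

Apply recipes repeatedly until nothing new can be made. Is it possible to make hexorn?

hexorn would need lamren and corarc (Recipe 7), but corarc is never obtained.

No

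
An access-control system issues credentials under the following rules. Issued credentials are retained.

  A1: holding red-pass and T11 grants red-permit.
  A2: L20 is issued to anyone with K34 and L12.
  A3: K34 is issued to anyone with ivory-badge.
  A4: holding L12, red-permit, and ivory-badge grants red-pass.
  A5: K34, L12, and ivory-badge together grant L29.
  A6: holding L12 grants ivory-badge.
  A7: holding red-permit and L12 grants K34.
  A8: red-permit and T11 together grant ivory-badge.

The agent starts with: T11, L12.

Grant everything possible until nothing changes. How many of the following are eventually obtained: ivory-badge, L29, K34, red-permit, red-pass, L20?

Holding L12 grants ivory-badge (A6).
Holding ivory-badge grants K34 (A3).
Holding K34, L12, and ivory-badge grants L29 (A5).
Holding K34 and L12 grants L20 (A2).
ivory-badge: reached.
L29: reached.
K34: reached.
red-permit would need red-pass and T11 (A1), but red-pass is never granted.
red-pass would need L12, red-permit, and ivory-badge (A4), but red-permit is never granted.
L20: reached.
Reached: ivory-badge, L29, K34, and L20 — 4 of the 6.

4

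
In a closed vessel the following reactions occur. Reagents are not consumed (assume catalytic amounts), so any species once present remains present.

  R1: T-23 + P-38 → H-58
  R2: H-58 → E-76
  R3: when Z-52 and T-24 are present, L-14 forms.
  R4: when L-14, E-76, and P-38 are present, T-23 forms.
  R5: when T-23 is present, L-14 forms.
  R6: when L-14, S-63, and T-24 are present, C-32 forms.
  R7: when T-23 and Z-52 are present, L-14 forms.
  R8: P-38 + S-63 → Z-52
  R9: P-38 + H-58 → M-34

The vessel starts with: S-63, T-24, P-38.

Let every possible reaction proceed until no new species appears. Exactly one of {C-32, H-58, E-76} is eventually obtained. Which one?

P-38 and S-63 present → Z-52 forms (R8).
Z-52 and T-24 present → L-14 forms (R3).
L-14, S-63, and T-24 present → C-32 forms (R6).
E-76 would need H-58 (R2), but H-58 never forms. H-58 would need T-23 and P-38 (R1), but T-23 never forms.

C-32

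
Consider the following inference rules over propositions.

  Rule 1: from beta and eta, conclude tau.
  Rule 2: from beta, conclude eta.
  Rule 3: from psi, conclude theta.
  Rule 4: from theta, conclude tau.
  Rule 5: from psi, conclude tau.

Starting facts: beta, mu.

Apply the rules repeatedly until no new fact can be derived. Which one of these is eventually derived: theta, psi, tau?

From beta, Rule 2 gives eta.
beta and eta hold, so tau follows (Rule 1).
No rule produces psi, and it is not given. theta would need psi (Rule 3), but psi is never established.

tau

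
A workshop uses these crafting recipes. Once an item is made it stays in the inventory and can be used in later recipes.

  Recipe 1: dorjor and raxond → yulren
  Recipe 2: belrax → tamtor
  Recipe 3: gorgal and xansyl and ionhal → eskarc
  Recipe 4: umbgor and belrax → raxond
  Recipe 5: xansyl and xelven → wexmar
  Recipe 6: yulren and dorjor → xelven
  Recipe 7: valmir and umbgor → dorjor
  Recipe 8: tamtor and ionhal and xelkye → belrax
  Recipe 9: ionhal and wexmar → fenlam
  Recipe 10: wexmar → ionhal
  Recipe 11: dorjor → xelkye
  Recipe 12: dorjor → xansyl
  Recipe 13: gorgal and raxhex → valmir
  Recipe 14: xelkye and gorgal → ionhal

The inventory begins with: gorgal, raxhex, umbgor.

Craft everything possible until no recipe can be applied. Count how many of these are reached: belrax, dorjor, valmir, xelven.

gorgal and raxhex → valmir (Recipe 13).
valmir and umbgor → dorjor (Recipe 7).
belrax would need tamtor, ionhal, and xelkye (Recipe 8), but tamtor is never obtained.
dorjor: reached.
valmir: reached.
xelven would need yulren and dorjor (Recipe 6), but yulren is never obtained.
Reached: dorjor and valmir — 2 of the 4.

2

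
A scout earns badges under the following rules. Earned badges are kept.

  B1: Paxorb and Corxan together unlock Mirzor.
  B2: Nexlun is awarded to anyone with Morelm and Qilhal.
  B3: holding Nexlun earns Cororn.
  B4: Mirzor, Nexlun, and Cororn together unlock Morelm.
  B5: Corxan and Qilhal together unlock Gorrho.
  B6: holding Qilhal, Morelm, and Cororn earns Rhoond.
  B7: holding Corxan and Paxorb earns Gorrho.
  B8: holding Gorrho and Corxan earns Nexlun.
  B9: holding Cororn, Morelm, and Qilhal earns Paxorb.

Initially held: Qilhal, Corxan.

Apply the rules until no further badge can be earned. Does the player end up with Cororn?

With Corxan and Qilhal, Gorrho is earned (B5).
With Gorrho and Corxan, Nexlun is earned (B8).
With Nexlun, Cororn is earned (B3).

Yes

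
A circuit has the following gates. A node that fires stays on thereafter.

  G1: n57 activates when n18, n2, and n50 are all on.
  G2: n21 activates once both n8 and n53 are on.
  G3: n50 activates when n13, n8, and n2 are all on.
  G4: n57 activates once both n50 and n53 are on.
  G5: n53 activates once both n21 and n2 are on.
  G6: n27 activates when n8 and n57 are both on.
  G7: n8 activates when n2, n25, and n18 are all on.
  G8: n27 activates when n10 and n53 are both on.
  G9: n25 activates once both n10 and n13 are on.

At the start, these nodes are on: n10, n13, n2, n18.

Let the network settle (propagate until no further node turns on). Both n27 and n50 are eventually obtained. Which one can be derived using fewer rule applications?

n50

n50: G9: n10 and n13 on → n25 on. G7: n2, n25, and n18 on → n8 on. G3: n13, n8, and n2 on → n50 on. [3 rule applications]
n27: n10 and n13 are on, so n25 activates (G9). G7: n2, n25, and n18 on → n8 on. n13, n8, and n2 are on, so n50 activates (G3). n18, n2, and n50 are on, so n57 activates (G1). G6: n8 and n57 on → n27 on. [5 rule applications]
n50 needs fewer.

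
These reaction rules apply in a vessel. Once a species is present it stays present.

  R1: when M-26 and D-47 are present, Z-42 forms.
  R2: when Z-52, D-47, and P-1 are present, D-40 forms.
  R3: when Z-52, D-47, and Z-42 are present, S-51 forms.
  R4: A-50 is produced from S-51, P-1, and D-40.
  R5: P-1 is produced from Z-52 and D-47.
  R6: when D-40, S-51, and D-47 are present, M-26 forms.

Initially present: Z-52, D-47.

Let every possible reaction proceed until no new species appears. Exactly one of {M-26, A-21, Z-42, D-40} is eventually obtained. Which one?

D-40

Z-52 and D-47 present → P-1 forms (R5).
Z-52, D-47, and P-1 present → D-40 forms (R2).
Z-42 would need M-26 and D-47 (R1), but M-26 never forms. No rule produces A-21, and it is not given. M-26 would need D-40, S-51, and D-47 (R6), but S-51 never forms.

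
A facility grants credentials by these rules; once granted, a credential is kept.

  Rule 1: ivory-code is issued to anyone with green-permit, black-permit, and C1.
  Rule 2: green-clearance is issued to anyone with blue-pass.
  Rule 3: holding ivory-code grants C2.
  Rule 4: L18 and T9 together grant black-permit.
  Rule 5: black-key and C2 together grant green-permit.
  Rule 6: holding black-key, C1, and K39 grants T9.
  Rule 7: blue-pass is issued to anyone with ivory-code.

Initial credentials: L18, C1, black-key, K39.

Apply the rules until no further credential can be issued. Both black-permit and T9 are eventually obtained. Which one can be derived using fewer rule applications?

T9

T9: Holding black-key, C1, and K39 grants T9 (Rule 6). [1 rule application]
black-permit: Holding black-key, C1, and K39 grants T9 (Rule 6). Holding L18 and T9 grants black-permit (Rule 4). [2 rule applications]
T9 needs fewer.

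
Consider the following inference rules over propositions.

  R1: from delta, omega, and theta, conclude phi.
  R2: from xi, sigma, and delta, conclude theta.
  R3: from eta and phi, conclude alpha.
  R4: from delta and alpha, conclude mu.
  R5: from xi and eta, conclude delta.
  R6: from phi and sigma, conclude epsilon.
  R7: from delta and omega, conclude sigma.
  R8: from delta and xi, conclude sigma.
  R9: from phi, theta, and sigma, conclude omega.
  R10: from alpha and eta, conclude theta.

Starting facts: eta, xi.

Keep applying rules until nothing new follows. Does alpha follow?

alpha would need eta and phi (R3), but phi is never established.

No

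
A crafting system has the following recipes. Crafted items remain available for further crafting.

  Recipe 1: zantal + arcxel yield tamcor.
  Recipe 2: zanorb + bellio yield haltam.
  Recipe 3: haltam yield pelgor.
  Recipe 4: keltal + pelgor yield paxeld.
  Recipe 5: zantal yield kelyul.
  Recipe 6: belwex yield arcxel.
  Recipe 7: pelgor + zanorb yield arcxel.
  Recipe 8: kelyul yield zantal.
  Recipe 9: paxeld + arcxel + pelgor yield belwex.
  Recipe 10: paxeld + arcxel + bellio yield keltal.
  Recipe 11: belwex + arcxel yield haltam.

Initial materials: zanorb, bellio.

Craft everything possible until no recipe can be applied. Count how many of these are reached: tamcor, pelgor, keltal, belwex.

1

Using Recipe 2, zanorb and bellio make haltam.
Using Recipe 3, haltam makes pelgor.
tamcor would need zantal and arcxel (Recipe 1), but zantal is never obtained.
pelgor: reached.
keltal would need paxeld, arcxel, and bellio (Recipe 10), but paxeld is never obtained.
belwex would need paxeld, arcxel, and pelgor (Recipe 9), but paxeld is never obtained.
Reached: pelgor — 1 of the 4.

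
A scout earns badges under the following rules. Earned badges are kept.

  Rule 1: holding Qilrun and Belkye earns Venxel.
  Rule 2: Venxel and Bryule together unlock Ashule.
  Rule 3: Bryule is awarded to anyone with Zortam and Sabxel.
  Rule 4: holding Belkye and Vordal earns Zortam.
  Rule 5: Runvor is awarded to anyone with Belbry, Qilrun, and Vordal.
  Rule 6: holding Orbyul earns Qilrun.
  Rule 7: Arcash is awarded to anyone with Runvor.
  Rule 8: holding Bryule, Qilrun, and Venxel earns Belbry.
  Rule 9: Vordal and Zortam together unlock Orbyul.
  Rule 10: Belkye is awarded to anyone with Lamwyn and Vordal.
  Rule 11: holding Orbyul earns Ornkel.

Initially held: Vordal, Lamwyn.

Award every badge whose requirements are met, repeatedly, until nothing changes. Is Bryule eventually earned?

No

Bryule would need Zortam and Sabxel (Rule 3), but Sabxel is never earned.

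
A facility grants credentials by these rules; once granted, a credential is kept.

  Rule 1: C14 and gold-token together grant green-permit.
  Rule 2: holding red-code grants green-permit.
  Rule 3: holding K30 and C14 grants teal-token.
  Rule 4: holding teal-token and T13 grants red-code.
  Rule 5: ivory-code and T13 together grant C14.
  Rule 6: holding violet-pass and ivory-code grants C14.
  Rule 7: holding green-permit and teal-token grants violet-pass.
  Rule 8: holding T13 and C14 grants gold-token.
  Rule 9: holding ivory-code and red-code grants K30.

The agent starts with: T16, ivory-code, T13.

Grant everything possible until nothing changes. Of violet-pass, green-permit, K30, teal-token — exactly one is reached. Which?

green-permit

Holding ivory-code and T13 grants C14 (Rule 5).
Holding T13 and C14 grants gold-token (Rule 8).
Holding C14 and gold-token grants green-permit (Rule 1).
K30 would need ivory-code and red-code (Rule 9), but red-code is never granted. teal-token would need K30 and C14 (Rule 3), but K30 is never granted. violet-pass would need green-permit and teal-token (Rule 7), but teal-token is never granted.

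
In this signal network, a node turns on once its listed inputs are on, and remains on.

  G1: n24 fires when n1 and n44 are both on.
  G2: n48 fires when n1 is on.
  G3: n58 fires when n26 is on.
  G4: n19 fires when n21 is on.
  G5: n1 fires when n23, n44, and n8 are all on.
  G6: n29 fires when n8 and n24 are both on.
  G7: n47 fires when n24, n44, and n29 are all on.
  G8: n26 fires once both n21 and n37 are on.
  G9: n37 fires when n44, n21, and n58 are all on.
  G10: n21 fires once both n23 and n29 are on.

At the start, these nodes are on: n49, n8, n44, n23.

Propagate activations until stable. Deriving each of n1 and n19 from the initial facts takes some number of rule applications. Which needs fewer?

n1: G5: n23, n44, and n8 on → n1 on. [1 rule application]
n19: n23, n44, and n8 are on, so n1 fires (G5). G1: n1 and n44 on → n24 on. n8 and n24 are on, so n29 fires (G6). n23 and n29 are on, so n21 fires (G10). G4: n21 on → n19 on. [5 rule applications]
n1 needs fewer.

n1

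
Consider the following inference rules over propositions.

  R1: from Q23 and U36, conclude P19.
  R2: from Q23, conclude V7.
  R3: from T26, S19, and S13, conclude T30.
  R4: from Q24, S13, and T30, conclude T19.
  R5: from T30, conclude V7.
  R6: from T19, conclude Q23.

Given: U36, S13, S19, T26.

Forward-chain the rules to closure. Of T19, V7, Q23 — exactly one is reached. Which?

From T26, S19, and S13, R3 gives T30.
From T30, R5 gives V7.
Q23 would need T19 (R6), but T19 is never established. T19 would need Q24, S13, and T30 (R4), but Q24 is never established.

V7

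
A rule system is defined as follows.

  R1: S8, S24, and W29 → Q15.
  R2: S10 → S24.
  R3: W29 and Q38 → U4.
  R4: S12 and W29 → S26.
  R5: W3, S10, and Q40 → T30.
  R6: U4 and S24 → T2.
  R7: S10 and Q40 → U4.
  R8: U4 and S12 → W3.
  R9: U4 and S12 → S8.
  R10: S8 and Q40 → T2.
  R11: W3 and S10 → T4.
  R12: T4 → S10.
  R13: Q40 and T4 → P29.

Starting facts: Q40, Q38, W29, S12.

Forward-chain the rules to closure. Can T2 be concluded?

From W29 and Q38, R3 gives U4.
U4 and S12 hold, so S8 follows (R9).
From S8 and Q40, R10 gives T2.

Yes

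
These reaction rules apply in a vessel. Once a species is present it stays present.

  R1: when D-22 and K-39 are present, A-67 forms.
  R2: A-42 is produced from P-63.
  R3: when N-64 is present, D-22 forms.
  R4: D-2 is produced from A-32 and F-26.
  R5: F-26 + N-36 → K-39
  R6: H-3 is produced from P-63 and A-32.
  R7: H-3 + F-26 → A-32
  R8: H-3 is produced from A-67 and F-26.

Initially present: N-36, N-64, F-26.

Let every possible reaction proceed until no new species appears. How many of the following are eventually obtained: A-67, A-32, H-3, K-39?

4

N-64 present → D-22 forms (R3).
F-26 and N-36 present → K-39 forms (R5).
D-22 and K-39 present → A-67 forms (R1).
A-67 and F-26 present → H-3 forms (R8).
H-3 and F-26 present → A-32 forms (R7).
A-67: reached.
A-32: reached.
H-3: reached.
K-39: reached.
All 4 are reached.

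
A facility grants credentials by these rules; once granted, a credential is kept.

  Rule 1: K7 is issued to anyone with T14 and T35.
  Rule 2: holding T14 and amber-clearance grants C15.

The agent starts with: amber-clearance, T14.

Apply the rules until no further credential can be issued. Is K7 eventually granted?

No

K7 would need T14 and T35 (Rule 1), but T35 is never granted.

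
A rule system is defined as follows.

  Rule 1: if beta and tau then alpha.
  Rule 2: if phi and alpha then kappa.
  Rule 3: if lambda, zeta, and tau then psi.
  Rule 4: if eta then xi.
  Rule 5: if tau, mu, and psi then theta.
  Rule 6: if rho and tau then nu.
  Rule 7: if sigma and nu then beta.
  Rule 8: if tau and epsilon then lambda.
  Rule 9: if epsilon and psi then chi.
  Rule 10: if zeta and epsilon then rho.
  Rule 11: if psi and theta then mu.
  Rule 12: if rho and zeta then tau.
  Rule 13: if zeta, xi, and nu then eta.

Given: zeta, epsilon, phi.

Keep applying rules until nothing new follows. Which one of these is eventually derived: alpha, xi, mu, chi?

chi

From zeta and epsilon, Rule 10 gives rho.
From rho and zeta, Rule 12 gives tau.
tau and epsilon hold, so lambda follows (Rule 8).
From lambda, zeta, and tau, Rule 3 gives psi.
From epsilon and psi, Rule 9 gives chi.
alpha would need beta and tau (Rule 1), but beta is never established. mu would need psi and theta (Rule 11), but theta is never established. xi would need eta (Rule 4), but eta is never established.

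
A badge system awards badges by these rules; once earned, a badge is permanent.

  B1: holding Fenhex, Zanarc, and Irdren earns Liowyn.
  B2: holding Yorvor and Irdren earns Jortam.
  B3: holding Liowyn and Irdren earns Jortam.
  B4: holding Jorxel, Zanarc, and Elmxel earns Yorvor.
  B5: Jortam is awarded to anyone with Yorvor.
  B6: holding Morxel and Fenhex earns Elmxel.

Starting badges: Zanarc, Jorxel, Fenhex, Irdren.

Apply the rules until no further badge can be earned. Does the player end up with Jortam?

Yes

With Fenhex, Zanarc, and Irdren, Liowyn is earned (B1).
With Liowyn and Irdren, Jortam is earned (B3).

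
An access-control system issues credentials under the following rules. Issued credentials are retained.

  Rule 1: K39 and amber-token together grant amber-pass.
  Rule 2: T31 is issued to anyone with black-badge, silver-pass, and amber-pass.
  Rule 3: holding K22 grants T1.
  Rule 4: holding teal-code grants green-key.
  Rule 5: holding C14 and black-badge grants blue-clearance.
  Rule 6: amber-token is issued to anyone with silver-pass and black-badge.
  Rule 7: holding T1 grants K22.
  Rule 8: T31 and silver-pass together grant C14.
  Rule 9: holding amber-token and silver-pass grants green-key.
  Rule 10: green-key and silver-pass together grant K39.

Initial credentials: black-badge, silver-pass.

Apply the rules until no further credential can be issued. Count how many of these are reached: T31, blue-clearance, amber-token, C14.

Holding silver-pass and black-badge grants amber-token (Rule 6).
Holding amber-token and silver-pass grants green-key (Rule 9).
Holding green-key and silver-pass grants K39 (Rule 10).
Holding K39 and amber-token grants amber-pass (Rule 1).
Holding black-badge, silver-pass, and amber-pass grants T31 (Rule 2).
Holding T31 and silver-pass grants C14 (Rule 8).
Holding C14 and black-badge grants blue-clearance (Rule 5).
T31: reached.
blue-clearance: reached.
amber-token: reached.
C14: reached.
All 4 are reached.

4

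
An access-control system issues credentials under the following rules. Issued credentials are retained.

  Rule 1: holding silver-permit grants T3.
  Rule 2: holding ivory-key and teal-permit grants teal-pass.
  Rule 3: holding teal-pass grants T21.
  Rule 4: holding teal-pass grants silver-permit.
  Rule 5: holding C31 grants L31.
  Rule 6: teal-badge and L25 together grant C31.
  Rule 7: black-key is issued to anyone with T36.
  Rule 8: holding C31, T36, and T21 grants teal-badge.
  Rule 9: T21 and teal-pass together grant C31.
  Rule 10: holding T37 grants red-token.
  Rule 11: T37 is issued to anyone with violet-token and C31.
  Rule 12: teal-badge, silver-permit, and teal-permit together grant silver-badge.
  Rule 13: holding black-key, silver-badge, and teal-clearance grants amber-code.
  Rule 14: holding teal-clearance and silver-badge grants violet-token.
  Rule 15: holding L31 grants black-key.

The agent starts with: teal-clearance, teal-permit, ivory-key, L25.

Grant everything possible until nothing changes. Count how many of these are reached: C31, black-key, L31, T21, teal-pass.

Holding ivory-key and teal-permit grants teal-pass (Rule 2).
Holding teal-pass grants T21 (Rule 3).
Holding T21 and teal-pass grants C31 (Rule 9).
Holding C31 grants L31 (Rule 5).
Holding L31 grants black-key (Rule 15).
C31: reached.
black-key: reached.
L31: reached.
T21: reached.
teal-pass: reached.
All 5 are reached.

5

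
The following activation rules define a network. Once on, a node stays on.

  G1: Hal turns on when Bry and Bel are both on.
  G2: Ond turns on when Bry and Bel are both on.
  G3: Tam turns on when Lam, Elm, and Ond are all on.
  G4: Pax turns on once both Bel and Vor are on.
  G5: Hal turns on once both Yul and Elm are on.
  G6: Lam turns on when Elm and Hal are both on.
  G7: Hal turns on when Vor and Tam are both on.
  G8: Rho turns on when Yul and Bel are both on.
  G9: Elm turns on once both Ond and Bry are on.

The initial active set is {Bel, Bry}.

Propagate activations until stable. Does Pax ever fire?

No

Pax would need Bel and Vor (G4), but Vor never turns on.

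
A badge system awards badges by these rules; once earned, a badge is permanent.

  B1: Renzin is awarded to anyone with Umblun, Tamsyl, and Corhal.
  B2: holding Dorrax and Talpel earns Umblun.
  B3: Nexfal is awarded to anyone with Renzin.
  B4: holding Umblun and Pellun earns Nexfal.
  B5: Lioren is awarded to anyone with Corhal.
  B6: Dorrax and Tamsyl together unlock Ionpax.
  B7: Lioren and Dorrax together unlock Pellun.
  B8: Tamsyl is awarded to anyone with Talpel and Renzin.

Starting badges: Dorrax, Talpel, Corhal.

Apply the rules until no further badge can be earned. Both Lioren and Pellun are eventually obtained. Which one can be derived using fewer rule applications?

Lioren: With Corhal, Lioren is earned (B5). [1 rule application]
Pellun: With Corhal, Lioren is earned (B5). With Lioren and Dorrax, Pellun is earned (B7). [2 rule applications]
Lioren needs fewer.

Lioren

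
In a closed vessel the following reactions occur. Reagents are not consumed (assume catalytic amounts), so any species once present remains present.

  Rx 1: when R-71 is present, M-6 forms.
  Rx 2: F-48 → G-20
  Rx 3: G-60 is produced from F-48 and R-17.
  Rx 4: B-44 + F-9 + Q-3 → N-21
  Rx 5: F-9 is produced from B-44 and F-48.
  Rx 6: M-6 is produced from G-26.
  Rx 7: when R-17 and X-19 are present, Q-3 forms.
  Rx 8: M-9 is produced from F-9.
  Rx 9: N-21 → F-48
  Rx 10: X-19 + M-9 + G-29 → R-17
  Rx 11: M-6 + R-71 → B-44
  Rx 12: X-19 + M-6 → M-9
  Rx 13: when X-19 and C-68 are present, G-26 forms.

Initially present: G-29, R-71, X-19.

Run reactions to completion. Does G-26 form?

No

G-26 would need X-19 and C-68 (Rx 13), but C-68 never forms.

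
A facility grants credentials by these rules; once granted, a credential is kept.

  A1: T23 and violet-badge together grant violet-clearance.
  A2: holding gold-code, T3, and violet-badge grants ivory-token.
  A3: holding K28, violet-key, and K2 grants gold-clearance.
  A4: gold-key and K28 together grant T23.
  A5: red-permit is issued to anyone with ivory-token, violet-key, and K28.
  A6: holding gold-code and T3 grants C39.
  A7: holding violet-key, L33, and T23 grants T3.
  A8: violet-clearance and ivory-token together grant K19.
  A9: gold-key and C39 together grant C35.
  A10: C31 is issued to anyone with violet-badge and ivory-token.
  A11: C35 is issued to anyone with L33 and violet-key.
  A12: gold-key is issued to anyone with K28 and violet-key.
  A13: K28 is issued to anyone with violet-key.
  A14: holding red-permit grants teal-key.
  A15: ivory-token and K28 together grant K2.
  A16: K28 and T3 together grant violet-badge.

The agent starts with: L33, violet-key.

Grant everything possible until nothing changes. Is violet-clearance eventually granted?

Holding violet-key grants K28 (A13).
Holding K28 and violet-key grants gold-key (A12).
Holding gold-key and K28 grants T23 (A4).
Holding violet-key, L33, and T23 grants T3 (A7).
Holding K28 and T3 grants violet-badge (A16).
Holding T23 and violet-badge grants violet-clearance (A1).

Yes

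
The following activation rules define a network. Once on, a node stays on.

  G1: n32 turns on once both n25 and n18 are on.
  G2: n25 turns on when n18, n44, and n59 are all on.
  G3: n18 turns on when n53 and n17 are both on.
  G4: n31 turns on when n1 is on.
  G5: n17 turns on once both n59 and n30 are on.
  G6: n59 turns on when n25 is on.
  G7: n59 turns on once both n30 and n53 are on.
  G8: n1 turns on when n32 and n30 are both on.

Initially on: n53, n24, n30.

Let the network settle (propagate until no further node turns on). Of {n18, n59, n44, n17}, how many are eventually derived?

3

G7: n30 and n53 on → n59 on.
n59 and n30 are on, so n17 turns on (G5).
n53 and n17 are on, so n18 turns on (G3).
n18: reached.
n59: reached.
No rule produces n44, and it is not given.
n17: reached.
Reached: n18, n59, and n17 — 3 of the 4.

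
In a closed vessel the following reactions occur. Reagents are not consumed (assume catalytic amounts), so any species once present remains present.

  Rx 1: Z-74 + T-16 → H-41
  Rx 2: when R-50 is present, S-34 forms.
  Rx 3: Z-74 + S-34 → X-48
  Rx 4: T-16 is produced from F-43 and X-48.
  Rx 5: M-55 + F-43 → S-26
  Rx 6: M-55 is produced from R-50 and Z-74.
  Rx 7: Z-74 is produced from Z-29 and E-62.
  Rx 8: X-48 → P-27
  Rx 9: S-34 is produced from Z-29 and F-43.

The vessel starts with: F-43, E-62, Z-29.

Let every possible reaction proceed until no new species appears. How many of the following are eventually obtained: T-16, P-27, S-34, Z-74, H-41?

5

Z-29 and E-62 present → Z-74 forms (Rx 7).
Z-29 and F-43 present → S-34 forms (Rx 9).
Z-74 and S-34 present → X-48 forms (Rx 3).
F-43 and X-48 present → T-16 forms (Rx 4).
X-48 present → P-27 forms (Rx 8).
Z-74 and T-16 present → H-41 forms (Rx 1).
T-16: reached.
P-27: reached.
S-34: reached.
Z-74: reached.
H-41: reached.
All 5 are reached.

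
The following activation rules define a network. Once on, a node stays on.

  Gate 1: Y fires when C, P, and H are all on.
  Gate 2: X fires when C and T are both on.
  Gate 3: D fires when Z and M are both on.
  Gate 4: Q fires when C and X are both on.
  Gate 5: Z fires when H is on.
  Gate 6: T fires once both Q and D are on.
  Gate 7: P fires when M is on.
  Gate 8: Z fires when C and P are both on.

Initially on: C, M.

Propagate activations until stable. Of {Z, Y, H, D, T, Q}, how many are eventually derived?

2

M is on, so P fires (Gate 7).
Gate 8: C and P on → Z on.
Gate 3: Z and M on → D on.
Z: reached.
Y would need C, P, and H (Gate 1), but H never turns on.
No rule produces H, and it is not given.
D: reached.
T would need Q and D (Gate 6), but Q never turns on.
Q would need C and X (Gate 4), but X never turns on.
Reached: Z and D — 2 of the 6.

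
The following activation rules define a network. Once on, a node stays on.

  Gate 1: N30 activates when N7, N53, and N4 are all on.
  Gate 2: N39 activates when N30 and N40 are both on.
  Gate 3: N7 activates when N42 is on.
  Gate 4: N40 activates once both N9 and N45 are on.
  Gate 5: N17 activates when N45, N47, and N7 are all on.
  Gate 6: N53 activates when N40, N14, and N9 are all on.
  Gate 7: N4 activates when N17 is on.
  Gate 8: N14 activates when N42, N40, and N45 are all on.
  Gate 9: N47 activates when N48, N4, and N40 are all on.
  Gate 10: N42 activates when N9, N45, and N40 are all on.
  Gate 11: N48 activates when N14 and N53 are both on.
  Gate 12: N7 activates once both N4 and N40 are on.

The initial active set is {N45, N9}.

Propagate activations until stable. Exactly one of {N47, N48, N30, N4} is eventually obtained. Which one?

N48

Gate 4: N9 and N45 on → N40 on.
Gate 10: N9, N45, and N40 on → N42 on.
N42, N40, and N45 are on, so N14 activates (Gate 8).
N40, N14, and N9 are on, so N53 activates (Gate 6).
Gate 11: N14 and N53 on → N48 on.
N47 would need N48, N4, and N40 (Gate 9), but N4 never turns on. N30 would need N7, N53, and N4 (Gate 1), but N4 never turns on. N4 would need N17 (Gate 7), but N17 never turns on.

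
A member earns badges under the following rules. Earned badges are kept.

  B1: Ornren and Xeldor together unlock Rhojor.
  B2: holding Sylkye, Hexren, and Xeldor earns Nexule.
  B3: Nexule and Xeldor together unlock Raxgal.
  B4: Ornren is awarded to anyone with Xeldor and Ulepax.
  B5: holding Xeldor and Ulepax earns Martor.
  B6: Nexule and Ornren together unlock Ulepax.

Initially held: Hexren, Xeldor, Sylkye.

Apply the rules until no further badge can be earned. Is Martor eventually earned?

Martor would need Xeldor and Ulepax (B5), but Ulepax is never earned.

No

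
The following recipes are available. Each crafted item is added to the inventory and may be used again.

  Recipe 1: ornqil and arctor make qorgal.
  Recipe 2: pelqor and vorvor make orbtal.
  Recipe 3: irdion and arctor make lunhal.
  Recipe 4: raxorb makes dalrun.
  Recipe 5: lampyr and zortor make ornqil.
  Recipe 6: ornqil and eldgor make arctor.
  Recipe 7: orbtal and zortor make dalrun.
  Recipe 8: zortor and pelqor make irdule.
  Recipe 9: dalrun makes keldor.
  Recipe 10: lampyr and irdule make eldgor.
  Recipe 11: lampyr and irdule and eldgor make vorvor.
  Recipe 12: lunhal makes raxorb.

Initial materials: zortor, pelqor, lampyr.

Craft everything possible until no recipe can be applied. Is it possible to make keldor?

Using Recipe 8, zortor and pelqor make irdule.
Using Recipe 10, lampyr and irdule make eldgor.
Using Recipe 11, lampyr, irdule, and eldgor make vorvor.
pelqor and vorvor → orbtal (Recipe 2).
orbtal and zortor → dalrun (Recipe 7).
dalrun → keldor (Recipe 9).

Yes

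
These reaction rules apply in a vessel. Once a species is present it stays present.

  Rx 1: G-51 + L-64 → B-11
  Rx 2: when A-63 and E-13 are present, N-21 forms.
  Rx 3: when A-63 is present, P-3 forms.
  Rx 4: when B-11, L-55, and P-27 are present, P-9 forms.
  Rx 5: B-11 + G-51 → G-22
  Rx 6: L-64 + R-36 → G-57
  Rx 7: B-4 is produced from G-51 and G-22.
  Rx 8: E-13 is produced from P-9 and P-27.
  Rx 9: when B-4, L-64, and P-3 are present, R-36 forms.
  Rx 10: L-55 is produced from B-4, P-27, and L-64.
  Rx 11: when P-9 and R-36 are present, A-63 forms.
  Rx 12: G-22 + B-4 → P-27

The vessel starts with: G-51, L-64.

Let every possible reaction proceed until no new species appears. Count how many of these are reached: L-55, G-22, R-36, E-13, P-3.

3

G-51 and L-64 present → B-11 forms (Rx 1).
B-11 and G-51 present → G-22 forms (Rx 5).
G-51 and G-22 present → B-4 forms (Rx 7).
G-22 and B-4 present → P-27 forms (Rx 12).
B-4, P-27, and L-64 present → L-55 forms (Rx 10).
B-11, L-55, and P-27 present → P-9 forms (Rx 4).
P-9 and P-27 present → E-13 forms (Rx 8).
L-55: reached.
G-22: reached.
R-36 would need B-4, L-64, and P-3 (Rx 9), but P-3 never forms.
E-13: reached.
P-3 would need A-63 (Rx 3), but A-63 never forms.
Reached: L-55, G-22, and E-13 — 3 of the 5.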